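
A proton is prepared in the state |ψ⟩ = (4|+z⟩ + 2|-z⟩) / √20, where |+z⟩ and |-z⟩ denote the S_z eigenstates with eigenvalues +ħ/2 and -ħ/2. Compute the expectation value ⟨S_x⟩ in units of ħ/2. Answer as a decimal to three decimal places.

⟨σ_x⟩ = 2 Re(a* b)/(|a|²+|b|²) with a = 4, b = 2.
a* b = 8, so ⟨σ_x⟩ = 16/20.
⟨S_x⟩ = (ħ/2)·⟨σ_x⟩.

0.800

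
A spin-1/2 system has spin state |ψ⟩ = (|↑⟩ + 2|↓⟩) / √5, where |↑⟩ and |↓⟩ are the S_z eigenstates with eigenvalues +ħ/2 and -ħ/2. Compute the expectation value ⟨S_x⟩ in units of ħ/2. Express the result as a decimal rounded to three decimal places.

⟨σ_x⟩ = 2 Re(a* b)/(|a|²+|b|²) with a = 1, b = 2.
a* b = 2, so ⟨σ_x⟩ = 4/5.
⟨S_x⟩ = (ħ/2)·⟨σ_x⟩.

0.800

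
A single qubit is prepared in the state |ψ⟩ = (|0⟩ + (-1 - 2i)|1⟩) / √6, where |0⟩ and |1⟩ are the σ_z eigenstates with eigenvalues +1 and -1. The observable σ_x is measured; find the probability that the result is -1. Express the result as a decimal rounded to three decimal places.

|-x⟩ = (|0⟩ - |1⟩)/√2, so ⟨-x|ψ⟩ = (2 + 2i) / (√2·√6).
P = |2 + 2i|² / 12 = 8/12.

0.667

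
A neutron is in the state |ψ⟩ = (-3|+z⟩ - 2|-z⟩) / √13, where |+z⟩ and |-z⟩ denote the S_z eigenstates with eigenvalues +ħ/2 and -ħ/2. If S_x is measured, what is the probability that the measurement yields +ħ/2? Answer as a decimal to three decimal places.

0.962

|+x⟩ = (|+z⟩ + |-z⟩)/√2, so ⟨+x|ψ⟩ = (-5) / (√2·√13).
P = |-5|² / 26 = 25/26.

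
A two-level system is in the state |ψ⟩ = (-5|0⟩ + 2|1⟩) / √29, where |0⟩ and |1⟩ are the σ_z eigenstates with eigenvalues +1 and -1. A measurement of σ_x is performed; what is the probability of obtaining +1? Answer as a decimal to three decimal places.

0.155

|+x⟩ = (|0⟩ + |1⟩)/√2, so ⟨+x|ψ⟩ = (-3) / (√2·√29).
P = |-3|² / 58 = 9/58.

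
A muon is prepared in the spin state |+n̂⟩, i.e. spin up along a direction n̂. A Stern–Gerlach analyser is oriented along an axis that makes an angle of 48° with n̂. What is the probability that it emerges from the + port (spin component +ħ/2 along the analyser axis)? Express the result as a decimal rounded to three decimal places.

0.835

For spin-½, the probability of finding spin-up along an axis at angle θ to the initial spin direction is cos²(θ/2); spin-down is sin²(θ/2).
θ = 48°, so P = cos²(24°) ≈ 0.835.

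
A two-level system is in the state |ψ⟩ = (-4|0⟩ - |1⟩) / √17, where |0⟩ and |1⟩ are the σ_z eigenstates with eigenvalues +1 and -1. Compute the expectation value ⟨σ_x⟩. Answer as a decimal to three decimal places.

0.471

⟨σ_x⟩ = 2 Re(a* b)/(|a|²+|b|²) with a = -4, b = -1.
a* b = 4, so ⟨σ_x⟩ = 8/17.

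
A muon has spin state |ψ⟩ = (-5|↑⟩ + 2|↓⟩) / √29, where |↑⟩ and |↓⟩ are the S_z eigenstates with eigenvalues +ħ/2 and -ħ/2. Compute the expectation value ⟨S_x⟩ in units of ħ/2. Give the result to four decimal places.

⟨σ_x⟩ = 2 Re(a* b)/(|a|²+|b|²) with a = -5, b = 2.
a* b = -10, so ⟨σ_x⟩ = -20/29.
⟨S_x⟩ = (ħ/2)·⟨σ_x⟩.

-0.6897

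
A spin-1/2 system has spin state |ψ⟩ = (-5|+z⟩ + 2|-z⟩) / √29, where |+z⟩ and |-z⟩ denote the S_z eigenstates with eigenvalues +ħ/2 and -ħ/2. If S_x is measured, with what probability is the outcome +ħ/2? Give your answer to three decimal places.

0.155

|+x⟩ = (|+z⟩ + |-z⟩)/√2, so ⟨+x|ψ⟩ = (-3) / (√2·√29).
P = |-3|² / 58 = 9/58.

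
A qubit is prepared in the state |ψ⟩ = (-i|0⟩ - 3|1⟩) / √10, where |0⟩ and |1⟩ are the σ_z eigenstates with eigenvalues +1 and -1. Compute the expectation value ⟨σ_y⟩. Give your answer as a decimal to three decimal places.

⟨σ_y⟩ = 2 Im(a* b)/(|a|²+|b|²) with a = -i, b = -3.
a* b = -3i, so ⟨σ_y⟩ = -6/10.

-0.600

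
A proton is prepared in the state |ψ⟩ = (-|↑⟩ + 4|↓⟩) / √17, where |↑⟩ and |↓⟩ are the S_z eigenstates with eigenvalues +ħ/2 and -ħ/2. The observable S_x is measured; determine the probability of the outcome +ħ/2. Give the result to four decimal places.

|+x⟩ = (|↑⟩ + |↓⟩)/√2, so ⟨+x|ψ⟩ = (3) / (√2·√17).
P = |3|² / 34 = 9/34.

0.2647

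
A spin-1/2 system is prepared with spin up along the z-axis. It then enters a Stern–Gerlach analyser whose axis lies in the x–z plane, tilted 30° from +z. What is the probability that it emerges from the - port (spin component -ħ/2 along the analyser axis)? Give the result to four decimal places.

For spin-½, the probability of finding spin-up along an axis at angle θ to the initial spin direction is cos²(θ/2); spin-down is sin²(θ/2).
θ = 30°, so P = sin²(15°) ≈ 0.0670.

0.0670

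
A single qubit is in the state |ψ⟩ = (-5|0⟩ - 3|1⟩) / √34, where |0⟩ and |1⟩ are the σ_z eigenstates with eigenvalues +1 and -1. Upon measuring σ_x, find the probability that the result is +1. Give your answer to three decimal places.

0.941

|+x⟩ = (|0⟩ + |1⟩)/√2, so ⟨+x|ψ⟩ = (-8) / (√2·√34).
P = |-8|² / 68 = 64/68.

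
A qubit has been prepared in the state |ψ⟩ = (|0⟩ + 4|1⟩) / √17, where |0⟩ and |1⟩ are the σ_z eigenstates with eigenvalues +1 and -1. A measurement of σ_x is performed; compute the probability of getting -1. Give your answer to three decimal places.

|-x⟩ = (|0⟩ - |1⟩)/√2, so ⟨-x|ψ⟩ = (-3) / (√2·√17).
P = |-3|² / 34 = 9/34.

0.265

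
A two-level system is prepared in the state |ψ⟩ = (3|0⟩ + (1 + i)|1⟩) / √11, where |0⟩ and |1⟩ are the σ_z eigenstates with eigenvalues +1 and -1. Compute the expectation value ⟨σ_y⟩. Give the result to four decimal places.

0.5455

⟨σ_y⟩ = 2 Im(a* b)/(|a|²+|b|²) with a = 3, b = (1 + i).
a* b = (3 + 3i), so ⟨σ_y⟩ = 6/11.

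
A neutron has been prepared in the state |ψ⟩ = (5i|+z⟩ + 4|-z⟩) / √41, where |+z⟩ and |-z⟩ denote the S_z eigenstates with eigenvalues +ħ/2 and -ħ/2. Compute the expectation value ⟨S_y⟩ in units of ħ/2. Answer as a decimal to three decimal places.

⟨σ_y⟩ = 2 Im(a* b)/(|a|²+|b|²) with a = 5i, b = 4.
a* b = -20i, so ⟨σ_y⟩ = -40/41.
⟨S_y⟩ = (ħ/2)·⟨σ_y⟩.

-0.976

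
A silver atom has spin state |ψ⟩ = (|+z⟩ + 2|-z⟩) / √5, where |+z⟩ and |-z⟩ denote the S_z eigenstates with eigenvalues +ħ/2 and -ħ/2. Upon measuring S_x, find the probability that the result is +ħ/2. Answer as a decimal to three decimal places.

|+x⟩ = (|+z⟩ + |-z⟩)/√2, so ⟨+x|ψ⟩ = (3) / (√2·√5).
P = |3|² / 10 = 9/10.

0.900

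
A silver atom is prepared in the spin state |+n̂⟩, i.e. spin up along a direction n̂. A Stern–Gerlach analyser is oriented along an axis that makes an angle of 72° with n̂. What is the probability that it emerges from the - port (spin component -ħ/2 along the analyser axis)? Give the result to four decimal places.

For spin-½, the probability of finding spin-up along an axis at angle θ to the initial spin direction is cos²(θ/2); spin-down is sin²(θ/2).
θ = 72°, so P = sin²(36°) ≈ 0.3455.

0.3455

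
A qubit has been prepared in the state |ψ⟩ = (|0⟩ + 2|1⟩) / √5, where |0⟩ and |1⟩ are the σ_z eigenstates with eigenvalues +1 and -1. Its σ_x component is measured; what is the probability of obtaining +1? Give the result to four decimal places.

0.9000

|+x⟩ = (|0⟩ + |1⟩)/√2, so ⟨+x|ψ⟩ = (3) / (√2·√5).
P = |3|² / 10 = 9/10.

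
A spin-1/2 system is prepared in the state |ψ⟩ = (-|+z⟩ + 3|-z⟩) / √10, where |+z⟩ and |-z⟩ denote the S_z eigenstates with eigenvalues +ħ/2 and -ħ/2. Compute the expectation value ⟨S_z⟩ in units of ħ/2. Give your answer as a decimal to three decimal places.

-0.800

⟨σ_z⟩ = |a|² - |b|² divided by |a|²+|b|², with a, b the |+z⟩, |-z⟩ amplitudes.
= (1 - 9)/10 = -8/10.
⟨S_z⟩ = (ħ/2)·⟨σ_z⟩.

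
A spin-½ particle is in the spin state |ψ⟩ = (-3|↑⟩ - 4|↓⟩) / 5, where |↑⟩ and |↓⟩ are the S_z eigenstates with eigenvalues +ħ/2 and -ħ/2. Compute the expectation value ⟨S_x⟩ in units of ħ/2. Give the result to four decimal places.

⟨σ_x⟩ = 2 Re(a* b)/(|a|²+|b|²) with a = -3, b = -4.
a* b = 12, so ⟨σ_x⟩ = 24/25.
⟨S_x⟩ = (ħ/2)·⟨σ_x⟩.

0.9600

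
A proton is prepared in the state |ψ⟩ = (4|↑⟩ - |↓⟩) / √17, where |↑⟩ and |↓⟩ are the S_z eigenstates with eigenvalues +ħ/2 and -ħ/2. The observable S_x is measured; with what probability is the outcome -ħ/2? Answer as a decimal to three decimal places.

0.735

|-x⟩ = (|↑⟩ - |↓⟩)/√2, so ⟨-x|ψ⟩ = (5) / (√2·√17).
P = |5|² / 34 = 25/34.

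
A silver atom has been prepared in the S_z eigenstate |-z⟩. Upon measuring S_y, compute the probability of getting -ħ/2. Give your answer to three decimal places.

0.500

In the S_z basis, |-z⟩ = |-z⟩ and |-y⟩ = (|+z⟩ - i|-z⟩)/√2.
|⟨-y|-z⟩|² = 1/2.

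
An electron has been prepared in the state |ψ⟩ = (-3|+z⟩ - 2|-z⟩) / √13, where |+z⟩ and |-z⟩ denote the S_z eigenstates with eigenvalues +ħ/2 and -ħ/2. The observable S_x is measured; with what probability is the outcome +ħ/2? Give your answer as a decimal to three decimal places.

|+x⟩ = (|+z⟩ + |-z⟩)/√2, so ⟨+x|ψ⟩ = (-5) / (√2·√13).
P = |-5|² / 26 = 25/26.

0.962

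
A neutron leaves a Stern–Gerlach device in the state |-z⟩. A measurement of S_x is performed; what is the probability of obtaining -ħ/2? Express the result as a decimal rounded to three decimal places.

In the S_z basis, |-z⟩ = |-z⟩ and |-x⟩ = (|+z⟩ - |-z⟩)/√2.
|⟨-x|-z⟩|² = 1/2.

0.500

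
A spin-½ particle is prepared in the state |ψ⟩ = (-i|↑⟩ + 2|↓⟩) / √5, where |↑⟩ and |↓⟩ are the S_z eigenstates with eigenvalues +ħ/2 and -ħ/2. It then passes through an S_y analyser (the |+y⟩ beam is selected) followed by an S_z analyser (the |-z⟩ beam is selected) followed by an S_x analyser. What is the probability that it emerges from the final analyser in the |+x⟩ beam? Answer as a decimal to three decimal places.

First analyser (S_y): P(|+y⟩) = |⟨+y|ψ⟩|² = 9/10.
After stage 1 the state is |+y⟩; P(|-z⟩) = |⟨-z|+y⟩|² = 1/2.
After stage 2 the state is |-z⟩; P(|+x⟩) = |⟨+x|-z⟩|² = 1/2.
Joint probability = 9/10 × 1/2 × 1/2 = 0.225.

0.225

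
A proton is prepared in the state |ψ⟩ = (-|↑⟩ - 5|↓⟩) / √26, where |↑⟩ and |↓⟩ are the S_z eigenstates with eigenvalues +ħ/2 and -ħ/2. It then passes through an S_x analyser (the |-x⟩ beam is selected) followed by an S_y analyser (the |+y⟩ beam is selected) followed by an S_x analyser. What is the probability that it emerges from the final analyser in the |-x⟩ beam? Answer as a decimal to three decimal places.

First analyser (S_x): P(|-x⟩) = |⟨-x|ψ⟩|² = 16/52.
After stage 1 the state is |-x⟩; P(|+y⟩) = |⟨+y|-x⟩|² = 1/2.
After stage 2 the state is |+y⟩; P(|-x⟩) = |⟨-x|+y⟩|² = 1/2.
Joint probability = 16/52 × 1/2 × 1/2 = 0.077.

0.077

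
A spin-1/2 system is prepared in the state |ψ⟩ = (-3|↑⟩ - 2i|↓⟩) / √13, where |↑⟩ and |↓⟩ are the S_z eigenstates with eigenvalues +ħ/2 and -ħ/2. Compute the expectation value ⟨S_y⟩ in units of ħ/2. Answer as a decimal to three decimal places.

⟨σ_y⟩ = 2 Im(a* b)/(|a|²+|b|²) with a = -3, b = -2i.
a* b = 6i, so ⟨σ_y⟩ = 12/13.
⟨S_y⟩ = (ħ/2)·⟨σ_y⟩.

0.923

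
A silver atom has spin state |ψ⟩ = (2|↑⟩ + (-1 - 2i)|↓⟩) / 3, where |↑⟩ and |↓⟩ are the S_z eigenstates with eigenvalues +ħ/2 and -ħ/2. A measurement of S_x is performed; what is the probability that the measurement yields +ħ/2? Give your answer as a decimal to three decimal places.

0.278

|+x⟩ = (|↑⟩ + |↓⟩)/√2, so ⟨+x|ψ⟩ = (1 - 2i) / (√2·3).
P = |1 - 2i|² / 18 = 5/18.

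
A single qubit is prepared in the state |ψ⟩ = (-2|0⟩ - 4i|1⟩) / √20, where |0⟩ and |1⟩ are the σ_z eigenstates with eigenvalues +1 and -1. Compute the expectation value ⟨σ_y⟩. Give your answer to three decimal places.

⟨σ_y⟩ = 2 Im(a* b)/(|a|²+|b|²) with a = -2, b = -4i.
a* b = 8i, so ⟨σ_y⟩ = 16/20.

0.800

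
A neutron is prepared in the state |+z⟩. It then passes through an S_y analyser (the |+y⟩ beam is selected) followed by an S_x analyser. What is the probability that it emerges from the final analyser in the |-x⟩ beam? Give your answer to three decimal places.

0.250

First analyser (S_y): from |+z⟩, P(|+y⟩) = 1/2.
After stage 1 the state is |+y⟩; P(|-x⟩) = |⟨-x|+y⟩|² = 1/2.
Joint probability = 1/2 × 1/2 = 0.250.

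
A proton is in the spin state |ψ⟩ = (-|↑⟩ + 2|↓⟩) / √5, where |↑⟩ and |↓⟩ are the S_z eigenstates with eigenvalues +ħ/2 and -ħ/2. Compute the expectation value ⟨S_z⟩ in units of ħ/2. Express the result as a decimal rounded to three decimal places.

-0.600

⟨σ_z⟩ = |a|² - |b|² divided by |a|²+|b|², with a, b the |↑⟩, |↓⟩ amplitudes.
= (1 - 4)/5 = -3/5.
⟨S_z⟩ = (ħ/2)·⟨σ_z⟩.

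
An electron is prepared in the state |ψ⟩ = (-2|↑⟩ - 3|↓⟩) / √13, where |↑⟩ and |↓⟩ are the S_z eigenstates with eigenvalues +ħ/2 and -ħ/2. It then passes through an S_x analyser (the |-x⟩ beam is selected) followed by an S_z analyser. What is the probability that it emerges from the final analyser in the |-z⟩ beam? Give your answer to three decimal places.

First analyser (S_x): P(|-x⟩) = |⟨-x|ψ⟩|² = 1/26.
After stage 1 the state is |-x⟩; P(|-z⟩) = |⟨-z|-x⟩|² = 1/2.
Joint probability = 1/26 × 1/2 = 0.019.

0.019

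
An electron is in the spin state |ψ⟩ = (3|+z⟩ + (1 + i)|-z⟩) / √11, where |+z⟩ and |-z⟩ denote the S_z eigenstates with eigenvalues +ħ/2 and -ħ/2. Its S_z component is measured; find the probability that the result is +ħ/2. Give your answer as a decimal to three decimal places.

0.818

The +ħ/2 outcome corresponds to |+z⟩. Its amplitude in |ψ⟩ is 3/√11.
P = |3|² / 11 = 9/11.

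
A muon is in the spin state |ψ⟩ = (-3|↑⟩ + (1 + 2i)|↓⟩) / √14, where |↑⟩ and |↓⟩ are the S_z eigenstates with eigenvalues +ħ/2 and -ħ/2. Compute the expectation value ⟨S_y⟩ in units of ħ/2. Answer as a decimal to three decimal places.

⟨σ_y⟩ = 2 Im(a* b)/(|a|²+|b|²) with a = -3, b = (1 + 2i).
a* b = (-3 - 6i), so ⟨σ_y⟩ = -12/14.
⟨S_y⟩ = (ħ/2)·⟨σ_y⟩.

-0.857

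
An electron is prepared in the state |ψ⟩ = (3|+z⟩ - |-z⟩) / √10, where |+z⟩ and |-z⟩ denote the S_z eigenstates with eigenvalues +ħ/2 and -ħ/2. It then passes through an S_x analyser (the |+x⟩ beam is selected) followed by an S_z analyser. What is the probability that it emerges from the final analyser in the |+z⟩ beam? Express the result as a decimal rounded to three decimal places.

First analyser (S_x): P(|+x⟩) = |⟨+x|ψ⟩|² = 4/20.
After stage 1 the state is |+x⟩; P(|+z⟩) = |⟨+z|+x⟩|² = 1/2.
Joint probability = 4/20 × 1/2 = 0.100.

0.100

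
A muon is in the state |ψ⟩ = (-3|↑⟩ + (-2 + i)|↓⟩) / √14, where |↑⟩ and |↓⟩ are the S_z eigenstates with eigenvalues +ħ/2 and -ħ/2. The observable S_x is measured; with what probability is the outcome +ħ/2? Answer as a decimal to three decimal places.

0.929

|+x⟩ = (|↑⟩ + |↓⟩)/√2, so ⟨+x|ψ⟩ = (-5 + i) / (√2·√14).
P = |-5 + i|² / 28 = 26/28.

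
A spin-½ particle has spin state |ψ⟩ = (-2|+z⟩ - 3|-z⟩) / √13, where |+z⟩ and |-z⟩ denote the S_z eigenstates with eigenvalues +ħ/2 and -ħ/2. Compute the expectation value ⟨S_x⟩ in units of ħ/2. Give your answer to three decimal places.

0.923

⟨σ_x⟩ = 2 Re(a* b)/(|a|²+|b|²) with a = -2, b = -3.
a* b = 6, so ⟨σ_x⟩ = 12/13.
⟨S_x⟩ = (ħ/2)·⟨σ_x⟩.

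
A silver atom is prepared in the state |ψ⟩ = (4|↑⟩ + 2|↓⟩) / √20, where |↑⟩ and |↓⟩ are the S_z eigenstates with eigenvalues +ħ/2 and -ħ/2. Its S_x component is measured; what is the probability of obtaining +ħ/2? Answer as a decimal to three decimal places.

0.900

|+x⟩ = (|↑⟩ + |↓⟩)/√2, so ⟨+x|ψ⟩ = (6) / (√2·√20).
P = |6|² / 40 = 36/40.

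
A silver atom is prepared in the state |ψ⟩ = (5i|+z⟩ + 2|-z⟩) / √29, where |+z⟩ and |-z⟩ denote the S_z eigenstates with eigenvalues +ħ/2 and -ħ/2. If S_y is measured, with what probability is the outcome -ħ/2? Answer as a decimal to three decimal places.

|-y⟩ = (|+z⟩ - i|-z⟩)/√2, so ⟨-y|ψ⟩ = (7i) / (√2·√29).
P = |7i|² / 58 = 49/58.

0.845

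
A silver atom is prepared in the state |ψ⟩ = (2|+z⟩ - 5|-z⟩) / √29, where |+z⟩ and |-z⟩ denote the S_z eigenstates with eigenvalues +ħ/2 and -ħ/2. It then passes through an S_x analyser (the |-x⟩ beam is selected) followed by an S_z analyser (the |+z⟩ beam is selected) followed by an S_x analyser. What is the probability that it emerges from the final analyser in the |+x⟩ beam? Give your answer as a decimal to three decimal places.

0.211

First analyser (S_x): P(|-x⟩) = |⟨-x|ψ⟩|² = 49/58.
After stage 1 the state is |-x⟩; P(|+z⟩) = |⟨+z|-x⟩|² = 1/2.
After stage 2 the state is |+z⟩; P(|+x⟩) = |⟨+x|+z⟩|² = 1/2.
Joint probability = 49/58 × 1/2 × 1/2 = 0.211.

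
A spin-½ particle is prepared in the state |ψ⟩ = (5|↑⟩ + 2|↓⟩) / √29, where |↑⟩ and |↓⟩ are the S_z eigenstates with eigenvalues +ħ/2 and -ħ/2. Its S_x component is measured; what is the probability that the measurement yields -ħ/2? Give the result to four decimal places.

0.1552

|-x⟩ = (|↑⟩ - |↓⟩)/√2, so ⟨-x|ψ⟩ = (3) / (√2·√29).
P = |3|² / 58 = 9/58.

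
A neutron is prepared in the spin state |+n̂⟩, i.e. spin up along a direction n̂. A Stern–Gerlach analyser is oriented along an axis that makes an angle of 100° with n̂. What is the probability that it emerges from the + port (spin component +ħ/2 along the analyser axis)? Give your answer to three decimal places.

0.413

For spin-½, the probability of finding spin-up along an axis at angle θ to the initial spin direction is cos²(θ/2); spin-down is sin²(θ/2).
θ = 100°, so P = cos²(50°) ≈ 0.413.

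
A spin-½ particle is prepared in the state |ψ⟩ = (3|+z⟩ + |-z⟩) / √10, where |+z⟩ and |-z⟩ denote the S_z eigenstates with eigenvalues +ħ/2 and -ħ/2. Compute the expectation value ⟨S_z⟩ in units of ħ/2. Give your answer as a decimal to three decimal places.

⟨σ_z⟩ = |a|² - |b|² divided by |a|²+|b|², with a, b the |+z⟩, |-z⟩ amplitudes.
= (9 - 1)/10 = 8/10.
⟨S_z⟩ = (ħ/2)·⟨σ_z⟩.

0.800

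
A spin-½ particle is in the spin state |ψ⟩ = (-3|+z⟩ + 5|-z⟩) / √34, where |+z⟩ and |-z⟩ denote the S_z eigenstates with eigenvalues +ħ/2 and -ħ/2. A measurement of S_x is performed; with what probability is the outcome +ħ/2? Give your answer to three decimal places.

|+x⟩ = (|+z⟩ + |-z⟩)/√2, so ⟨+x|ψ⟩ = (2) / (√2·√34).
P = |2|² / 68 = 4/68.

0.059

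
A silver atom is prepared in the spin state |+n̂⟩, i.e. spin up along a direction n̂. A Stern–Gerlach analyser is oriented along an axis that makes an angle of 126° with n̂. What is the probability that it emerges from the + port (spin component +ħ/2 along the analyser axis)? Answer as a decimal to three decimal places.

For spin-½, the probability of finding spin-up along an axis at angle θ to the initial spin direction is cos²(θ/2); spin-down is sin²(θ/2).
θ = 126°, so P = cos²(63°) ≈ 0.206.

0.206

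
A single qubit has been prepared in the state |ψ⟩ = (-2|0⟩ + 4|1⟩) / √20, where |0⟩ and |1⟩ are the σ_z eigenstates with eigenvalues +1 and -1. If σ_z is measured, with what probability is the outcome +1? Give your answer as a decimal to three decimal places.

The +1 outcome corresponds to |0⟩. Its amplitude in |ψ⟩ is -2/√20.
P = |-2|² / 20 = 4/20.

0.200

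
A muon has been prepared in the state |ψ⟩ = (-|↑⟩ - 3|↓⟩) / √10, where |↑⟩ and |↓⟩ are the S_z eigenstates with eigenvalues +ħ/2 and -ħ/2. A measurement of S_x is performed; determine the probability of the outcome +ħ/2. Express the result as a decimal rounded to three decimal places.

0.800

|+x⟩ = (|↑⟩ + |↓⟩)/√2, so ⟨+x|ψ⟩ = (-4) / (√2·√10).
P = |-4|² / 20 = 16/20.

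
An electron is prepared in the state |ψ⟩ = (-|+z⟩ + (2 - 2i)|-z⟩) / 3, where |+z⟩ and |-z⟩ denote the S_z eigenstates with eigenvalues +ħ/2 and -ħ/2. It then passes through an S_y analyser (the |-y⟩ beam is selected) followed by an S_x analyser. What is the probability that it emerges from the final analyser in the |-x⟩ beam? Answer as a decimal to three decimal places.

First analyser (S_y): P(|-y⟩) = |⟨-y|ψ⟩|² = 5/18.
After stage 1 the state is |-y⟩; P(|-x⟩) = |⟨-x|-y⟩|² = 1/2.
Joint probability = 5/18 × 1/2 = 0.139.

0.139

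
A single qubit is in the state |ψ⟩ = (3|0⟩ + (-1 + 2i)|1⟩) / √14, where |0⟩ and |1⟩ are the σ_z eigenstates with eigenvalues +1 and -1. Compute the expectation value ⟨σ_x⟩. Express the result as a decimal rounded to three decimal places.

-0.429

⟨σ_x⟩ = 2 Re(a* b)/(|a|²+|b|²) with a = 3, b = (-1 + 2i).
a* b = (-3 + 6i), so ⟨σ_x⟩ = -6/14.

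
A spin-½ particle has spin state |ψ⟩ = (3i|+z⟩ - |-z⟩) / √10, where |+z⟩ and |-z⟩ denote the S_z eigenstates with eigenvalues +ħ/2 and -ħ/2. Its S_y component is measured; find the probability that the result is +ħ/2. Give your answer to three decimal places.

|+y⟩ = (|+z⟩ + i|-z⟩)/√2, so ⟨+y|ψ⟩ = (4i) / (√2·√10).
P = |4i|² / 20 = 16/20.

0.800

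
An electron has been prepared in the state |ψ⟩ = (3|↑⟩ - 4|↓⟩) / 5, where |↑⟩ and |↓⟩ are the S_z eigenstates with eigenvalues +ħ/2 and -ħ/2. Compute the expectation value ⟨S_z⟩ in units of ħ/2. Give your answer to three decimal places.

⟨σ_z⟩ = |a|² - |b|² divided by |a|²+|b|², with a, b the |↑⟩, |↓⟩ amplitudes.
= (9 - 16)/25 = -7/25.
⟨S_z⟩ = (ħ/2)·⟨σ_z⟩.

-0.280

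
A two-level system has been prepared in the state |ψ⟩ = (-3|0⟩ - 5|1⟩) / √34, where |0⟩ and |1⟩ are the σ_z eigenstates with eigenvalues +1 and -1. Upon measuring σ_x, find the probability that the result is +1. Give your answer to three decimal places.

|+x⟩ = (|0⟩ + |1⟩)/√2, so ⟨+x|ψ⟩ = (-8) / (√2·√34).
P = |-8|² / 68 = 64/68.

0.941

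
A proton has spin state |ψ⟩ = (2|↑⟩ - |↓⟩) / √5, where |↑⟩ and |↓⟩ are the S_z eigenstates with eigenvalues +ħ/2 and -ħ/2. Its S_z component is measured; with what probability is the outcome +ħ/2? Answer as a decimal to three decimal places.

0.800

The +ħ/2 outcome corresponds to |↑⟩. Its amplitude in |ψ⟩ is 2/√5.
P = |2|² / 5 = 4/5.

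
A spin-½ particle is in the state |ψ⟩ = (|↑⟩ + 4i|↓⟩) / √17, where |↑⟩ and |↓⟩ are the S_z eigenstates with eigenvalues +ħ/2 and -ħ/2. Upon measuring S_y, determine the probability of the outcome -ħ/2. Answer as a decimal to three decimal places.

|-y⟩ = (|↑⟩ - i|↓⟩)/√2, so ⟨-y|ψ⟩ = (-3) / (√2·√17).
P = |-3|² / 34 = 9/34.

0.265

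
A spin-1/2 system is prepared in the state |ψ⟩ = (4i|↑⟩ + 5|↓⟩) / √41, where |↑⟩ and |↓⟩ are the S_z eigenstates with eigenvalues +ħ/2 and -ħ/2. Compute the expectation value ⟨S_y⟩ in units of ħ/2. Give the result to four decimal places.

⟨σ_y⟩ = 2 Im(a* b)/(|a|²+|b|²) with a = 4i, b = 5.
a* b = -20i, so ⟨σ_y⟩ = -40/41.
⟨S_y⟩ = (ħ/2)·⟨σ_y⟩.

-0.9756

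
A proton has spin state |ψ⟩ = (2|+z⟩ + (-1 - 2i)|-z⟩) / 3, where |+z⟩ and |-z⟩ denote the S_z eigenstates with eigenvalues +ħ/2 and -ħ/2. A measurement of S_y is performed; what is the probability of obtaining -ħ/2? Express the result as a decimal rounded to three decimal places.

0.944

|-y⟩ = (|+z⟩ - i|-z⟩)/√2, so ⟨-y|ψ⟩ = (4 - i) / (√2·3).
P = |4 - i|² / 18 = 17/18.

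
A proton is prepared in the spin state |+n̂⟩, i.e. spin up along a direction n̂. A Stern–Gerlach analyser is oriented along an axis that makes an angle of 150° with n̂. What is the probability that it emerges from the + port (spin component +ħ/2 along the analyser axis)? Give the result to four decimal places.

For spin-½, the probability of finding spin-up along an axis at angle θ to the initial spin direction is cos²(θ/2); spin-down is sin²(θ/2).
θ = 150°, so P = cos²(75°) ≈ 0.0670.

0.0670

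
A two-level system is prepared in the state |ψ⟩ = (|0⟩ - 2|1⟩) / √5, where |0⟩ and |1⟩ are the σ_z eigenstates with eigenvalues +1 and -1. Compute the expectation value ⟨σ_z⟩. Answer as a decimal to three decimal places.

⟨σ_z⟩ = |a|² - |b|² divided by |a|²+|b|², with a, b the |0⟩, |1⟩ amplitudes.
= (1 - 4)/5 = -3/5.

-0.600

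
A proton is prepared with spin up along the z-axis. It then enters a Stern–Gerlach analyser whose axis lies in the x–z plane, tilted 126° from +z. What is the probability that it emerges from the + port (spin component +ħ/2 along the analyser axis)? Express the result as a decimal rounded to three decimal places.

For spin-½, the probability of finding spin-up along an axis at angle θ to the initial spin direction is cos²(θ/2); spin-down is sin²(θ/2).
θ = 126°, so P = cos²(63°) ≈ 0.206.

0.206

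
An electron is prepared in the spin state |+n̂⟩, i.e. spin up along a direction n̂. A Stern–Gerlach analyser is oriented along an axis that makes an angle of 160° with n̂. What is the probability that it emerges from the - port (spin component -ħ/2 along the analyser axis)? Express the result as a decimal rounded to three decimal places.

For spin-½, the probability of finding spin-up along an axis at angle θ to the initial spin direction is cos²(θ/2); spin-down is sin²(θ/2).
θ = 160°, so P = sin²(80°) ≈ 0.970.

0.970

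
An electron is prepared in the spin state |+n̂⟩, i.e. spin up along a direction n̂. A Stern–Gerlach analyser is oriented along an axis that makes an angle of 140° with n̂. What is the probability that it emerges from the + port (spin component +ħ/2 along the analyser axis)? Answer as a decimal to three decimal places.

For spin-½, the probability of finding spin-up along an axis at angle θ to the initial spin direction is cos²(θ/2); spin-down is sin²(θ/2).
θ = 140°, so P = cos²(70°) ≈ 0.117.

0.117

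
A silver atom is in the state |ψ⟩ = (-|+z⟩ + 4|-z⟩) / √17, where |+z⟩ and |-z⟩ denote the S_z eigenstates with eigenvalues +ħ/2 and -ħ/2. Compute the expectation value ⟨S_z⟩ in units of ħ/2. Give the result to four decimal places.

-0.8824

⟨σ_z⟩ = |a|² - |b|² divided by |a|²+|b|², with a, b the |+z⟩, |-z⟩ amplitudes.
= (1 - 16)/17 = -15/17.
⟨S_z⟩ = (ħ/2)·⟨σ_z⟩.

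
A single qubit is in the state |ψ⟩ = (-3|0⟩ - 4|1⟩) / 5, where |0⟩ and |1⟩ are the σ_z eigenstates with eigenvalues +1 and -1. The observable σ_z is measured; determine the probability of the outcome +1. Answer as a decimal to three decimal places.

The +1 outcome corresponds to |0⟩. Its amplitude in |ψ⟩ is -3/5.
P = |-3|² / 25 = 9/25.

0.360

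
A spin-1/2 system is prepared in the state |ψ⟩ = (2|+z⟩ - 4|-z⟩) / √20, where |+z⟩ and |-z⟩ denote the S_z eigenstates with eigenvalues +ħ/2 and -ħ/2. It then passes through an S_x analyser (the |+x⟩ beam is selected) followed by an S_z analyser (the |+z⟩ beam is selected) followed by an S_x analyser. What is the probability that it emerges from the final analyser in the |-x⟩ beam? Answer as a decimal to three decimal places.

0.025

First analyser (S_x): P(|+x⟩) = |⟨+x|ψ⟩|² = 4/40.
After stage 1 the state is |+x⟩; P(|+z⟩) = |⟨+z|+x⟩|² = 1/2.
After stage 2 the state is |+z⟩; P(|-x⟩) = |⟨-x|+z⟩|² = 1/2.
Joint probability = 4/40 × 1/2 × 1/2 = 0.025.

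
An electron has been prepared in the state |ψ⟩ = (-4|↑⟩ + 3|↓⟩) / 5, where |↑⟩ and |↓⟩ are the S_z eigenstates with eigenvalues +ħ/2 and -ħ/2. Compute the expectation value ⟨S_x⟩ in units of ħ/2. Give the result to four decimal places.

-0.9600

⟨σ_x⟩ = 2 Re(a* b)/(|a|²+|b|²) with a = -4, b = 3.
a* b = -12, so ⟨σ_x⟩ = -24/25.
⟨S_x⟩ = (ħ/2)·⟨σ_x⟩.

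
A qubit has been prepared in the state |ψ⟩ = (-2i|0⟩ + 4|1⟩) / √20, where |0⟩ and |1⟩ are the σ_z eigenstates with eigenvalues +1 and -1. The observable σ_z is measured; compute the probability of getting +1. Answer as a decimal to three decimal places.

0.200

The +1 outcome corresponds to |0⟩. Its amplitude in |ψ⟩ is -2i/√20.
P = |-2i|² / 20 = 4/20.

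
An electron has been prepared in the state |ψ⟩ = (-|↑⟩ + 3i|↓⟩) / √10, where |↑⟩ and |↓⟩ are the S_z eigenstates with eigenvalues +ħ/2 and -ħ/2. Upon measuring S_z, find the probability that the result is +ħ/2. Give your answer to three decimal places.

The +ħ/2 outcome corresponds to |↑⟩. Its amplitude in |ψ⟩ is -1/√10.
P = |-1|² / 10 = 1/10.

0.100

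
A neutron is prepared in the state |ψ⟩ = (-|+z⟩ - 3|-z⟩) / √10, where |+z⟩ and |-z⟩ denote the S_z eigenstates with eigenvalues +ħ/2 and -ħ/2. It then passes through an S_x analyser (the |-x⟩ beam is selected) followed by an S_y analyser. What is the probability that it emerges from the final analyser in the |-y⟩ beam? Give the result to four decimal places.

0.1000

First analyser (S_x): P(|-x⟩) = |⟨-x|ψ⟩|² = 4/20.
After stage 1 the state is |-x⟩; P(|-y⟩) = |⟨-y|-x⟩|² = 1/2.
Joint probability = 4/20 × 1/2 = 0.1000.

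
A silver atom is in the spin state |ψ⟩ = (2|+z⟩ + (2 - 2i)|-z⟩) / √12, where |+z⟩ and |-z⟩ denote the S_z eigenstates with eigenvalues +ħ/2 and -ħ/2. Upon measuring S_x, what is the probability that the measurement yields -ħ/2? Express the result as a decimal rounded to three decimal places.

|-x⟩ = (|+z⟩ - |-z⟩)/√2, so ⟨-x|ψ⟩ = (2i) / (√2·√12).
P = |2i|² / 24 = 4/24.

0.167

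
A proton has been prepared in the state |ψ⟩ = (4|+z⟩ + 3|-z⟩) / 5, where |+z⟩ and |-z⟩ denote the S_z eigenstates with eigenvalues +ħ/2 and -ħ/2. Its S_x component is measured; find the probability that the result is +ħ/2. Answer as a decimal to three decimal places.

|+x⟩ = (|+z⟩ + |-z⟩)/√2, so ⟨+x|ψ⟩ = (7) / (√2·5).
P = |7|² / 50 = 49/50.

0.980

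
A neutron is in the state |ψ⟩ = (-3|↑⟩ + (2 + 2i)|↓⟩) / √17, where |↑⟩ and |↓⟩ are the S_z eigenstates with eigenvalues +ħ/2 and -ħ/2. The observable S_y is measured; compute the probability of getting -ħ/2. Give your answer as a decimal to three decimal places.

0.853

|-y⟩ = (|↑⟩ - i|↓⟩)/√2, so ⟨-y|ψ⟩ = (-5 + 2i) / (√2·√17).
P = |-5 + 2i|² / 34 = 29/34.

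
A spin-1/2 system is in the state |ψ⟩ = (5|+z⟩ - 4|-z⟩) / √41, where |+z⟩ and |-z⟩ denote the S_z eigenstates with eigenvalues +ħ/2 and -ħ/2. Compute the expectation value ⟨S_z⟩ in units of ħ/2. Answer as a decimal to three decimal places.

0.220

⟨σ_z⟩ = |a|² - |b|² divided by |a|²+|b|², with a, b the |+z⟩, |-z⟩ amplitudes.
= (25 - 16)/41 = 9/41.
⟨S_z⟩ = (ħ/2)·⟨σ_z⟩.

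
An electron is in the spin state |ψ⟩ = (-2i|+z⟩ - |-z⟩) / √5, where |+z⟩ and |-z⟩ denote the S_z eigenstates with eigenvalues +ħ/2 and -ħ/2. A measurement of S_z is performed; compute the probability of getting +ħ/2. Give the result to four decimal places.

0.8000

The +ħ/2 outcome corresponds to |+z⟩. Its amplitude in |ψ⟩ is -2i/√5.
P = |-2i|² / 5 = 4/5.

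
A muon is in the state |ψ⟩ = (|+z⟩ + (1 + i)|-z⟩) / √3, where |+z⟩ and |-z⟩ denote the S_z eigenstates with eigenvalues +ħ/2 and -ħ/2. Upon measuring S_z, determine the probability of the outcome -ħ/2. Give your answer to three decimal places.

The -ħ/2 outcome corresponds to |-z⟩. Its amplitude in |ψ⟩ is (1 + i)/√3.
P = |1 + i|² / 3 = 2/3.

0.667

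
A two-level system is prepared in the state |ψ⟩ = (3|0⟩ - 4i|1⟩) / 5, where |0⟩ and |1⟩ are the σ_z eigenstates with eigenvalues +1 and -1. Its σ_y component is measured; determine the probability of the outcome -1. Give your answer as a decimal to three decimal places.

0.980

|-y⟩ = (|0⟩ - i|1⟩)/√2, so ⟨-y|ψ⟩ = (7) / (√2·5).
P = |7|² / 50 = 49/50.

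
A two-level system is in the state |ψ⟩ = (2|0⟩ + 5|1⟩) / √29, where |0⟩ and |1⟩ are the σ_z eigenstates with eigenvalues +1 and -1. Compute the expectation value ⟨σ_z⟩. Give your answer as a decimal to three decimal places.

⟨σ_z⟩ = |a|² - |b|² divided by |a|²+|b|², with a, b the |0⟩, |1⟩ amplitudes.
= (4 - 25)/29 = -21/29.

-0.724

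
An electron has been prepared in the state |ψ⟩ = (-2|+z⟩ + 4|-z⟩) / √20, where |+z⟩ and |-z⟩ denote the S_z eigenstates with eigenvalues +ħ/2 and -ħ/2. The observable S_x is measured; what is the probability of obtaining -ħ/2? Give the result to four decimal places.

0.9000

|-x⟩ = (|+z⟩ - |-z⟩)/√2, so ⟨-x|ψ⟩ = (-6) / (√2·√20).
P = |-6|² / 40 = 36/40.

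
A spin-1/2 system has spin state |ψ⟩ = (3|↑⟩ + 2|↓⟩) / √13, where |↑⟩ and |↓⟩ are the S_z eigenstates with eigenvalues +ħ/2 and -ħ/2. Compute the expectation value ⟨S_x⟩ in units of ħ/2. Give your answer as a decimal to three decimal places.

0.923

⟨σ_x⟩ = 2 Re(a* b)/(|a|²+|b|²) with a = 3, b = 2.
a* b = 6, so ⟨σ_x⟩ = 12/13.
⟨S_x⟩ = (ħ/2)·⟨σ_x⟩.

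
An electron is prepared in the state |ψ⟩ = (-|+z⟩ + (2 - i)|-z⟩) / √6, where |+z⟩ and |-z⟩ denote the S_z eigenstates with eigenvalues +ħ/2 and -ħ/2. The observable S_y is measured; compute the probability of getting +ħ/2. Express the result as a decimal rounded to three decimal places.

0.667

|+y⟩ = (|+z⟩ + i|-z⟩)/√2, so ⟨+y|ψ⟩ = (-2 - 2i) / (√2·√6).
P = |-2 - 2i|² / 12 = 8/12.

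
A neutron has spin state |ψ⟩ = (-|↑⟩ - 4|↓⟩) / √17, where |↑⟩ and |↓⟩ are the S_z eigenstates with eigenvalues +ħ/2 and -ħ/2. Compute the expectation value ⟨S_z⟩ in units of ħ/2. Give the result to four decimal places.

-0.8824

⟨σ_z⟩ = |a|² - |b|² divided by |a|²+|b|², with a, b the |↑⟩, |↓⟩ amplitudes.
= (1 - 16)/17 = -15/17.
⟨S_z⟩ = (ħ/2)·⟨σ_z⟩.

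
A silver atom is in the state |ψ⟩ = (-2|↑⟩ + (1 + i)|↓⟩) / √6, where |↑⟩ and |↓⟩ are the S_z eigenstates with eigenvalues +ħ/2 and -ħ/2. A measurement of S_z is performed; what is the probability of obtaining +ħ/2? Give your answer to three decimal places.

0.667

The +ħ/2 outcome corresponds to |↑⟩. Its amplitude in |ψ⟩ is -2/√6.
P = |-2|² / 6 = 4/6.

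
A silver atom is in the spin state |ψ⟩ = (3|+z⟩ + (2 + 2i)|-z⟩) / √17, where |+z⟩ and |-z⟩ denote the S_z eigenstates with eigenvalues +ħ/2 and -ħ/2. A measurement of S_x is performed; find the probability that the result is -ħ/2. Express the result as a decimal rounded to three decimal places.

0.147

|-x⟩ = (|+z⟩ - |-z⟩)/√2, so ⟨-x|ψ⟩ = (1 - 2i) / (√2·√17).
P = |1 - 2i|² / 34 = 5/34.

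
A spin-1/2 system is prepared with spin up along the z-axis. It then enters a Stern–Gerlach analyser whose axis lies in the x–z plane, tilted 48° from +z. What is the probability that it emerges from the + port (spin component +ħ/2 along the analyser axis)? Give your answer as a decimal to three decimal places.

For spin-½, the probability of finding spin-up along an axis at angle θ to the initial spin direction is cos²(θ/2); spin-down is sin²(θ/2).
θ = 48°, so P = cos²(24°) ≈ 0.835.

0.835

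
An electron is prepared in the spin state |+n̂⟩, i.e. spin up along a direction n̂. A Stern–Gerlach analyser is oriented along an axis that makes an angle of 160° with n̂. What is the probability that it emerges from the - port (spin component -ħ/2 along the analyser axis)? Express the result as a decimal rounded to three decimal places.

0.970

For spin-½, the probability of finding spin-up along an axis at angle θ to the initial spin direction is cos²(θ/2); spin-down is sin²(θ/2).
θ = 160°, so P = sin²(80°) ≈ 0.970.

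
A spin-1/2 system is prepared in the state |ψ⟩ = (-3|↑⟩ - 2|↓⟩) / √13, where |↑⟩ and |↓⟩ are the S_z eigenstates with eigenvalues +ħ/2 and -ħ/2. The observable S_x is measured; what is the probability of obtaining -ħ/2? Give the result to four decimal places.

0.0385

|-x⟩ = (|↑⟩ - |↓⟩)/√2, so ⟨-x|ψ⟩ = (-1) / (√2·√13).
P = |-1|² / 26 = 1/26.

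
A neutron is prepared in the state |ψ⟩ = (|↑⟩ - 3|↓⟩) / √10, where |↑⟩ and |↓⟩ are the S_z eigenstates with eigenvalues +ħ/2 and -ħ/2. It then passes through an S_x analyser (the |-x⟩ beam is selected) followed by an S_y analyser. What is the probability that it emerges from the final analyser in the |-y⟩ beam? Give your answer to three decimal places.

First analyser (S_x): P(|-x⟩) = |⟨-x|ψ⟩|² = 16/20.
After stage 1 the state is |-x⟩; P(|-y⟩) = |⟨-y|-x⟩|² = 1/2.
Joint probability = 16/20 × 1/2 = 0.400.

0.400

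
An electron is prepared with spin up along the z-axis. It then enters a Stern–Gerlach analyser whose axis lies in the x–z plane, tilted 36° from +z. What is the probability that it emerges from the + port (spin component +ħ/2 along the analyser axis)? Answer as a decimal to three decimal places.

0.905

For spin-½, the probability of finding spin-up along an axis at angle θ to the initial spin direction is cos²(θ/2); spin-down is sin²(θ/2).
θ = 36°, so P = cos²(18°) ≈ 0.905.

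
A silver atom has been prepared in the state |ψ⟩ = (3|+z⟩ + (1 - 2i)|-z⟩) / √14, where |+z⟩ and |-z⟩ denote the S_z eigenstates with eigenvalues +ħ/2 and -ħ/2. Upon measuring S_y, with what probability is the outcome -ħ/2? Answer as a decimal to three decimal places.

0.929

|-y⟩ = (|+z⟩ - i|-z⟩)/√2, so ⟨-y|ψ⟩ = (5 + i) / (√2·√14).
P = |5 + i|² / 28 = 26/28.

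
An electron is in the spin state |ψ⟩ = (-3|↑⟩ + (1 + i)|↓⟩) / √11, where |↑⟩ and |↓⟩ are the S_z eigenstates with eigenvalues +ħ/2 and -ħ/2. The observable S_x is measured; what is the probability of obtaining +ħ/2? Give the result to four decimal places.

|+x⟩ = (|↑⟩ + |↓⟩)/√2, so ⟨+x|ψ⟩ = (-2 + i) / (√2·√11).
P = |-2 + i|² / 22 = 5/22.

0.2273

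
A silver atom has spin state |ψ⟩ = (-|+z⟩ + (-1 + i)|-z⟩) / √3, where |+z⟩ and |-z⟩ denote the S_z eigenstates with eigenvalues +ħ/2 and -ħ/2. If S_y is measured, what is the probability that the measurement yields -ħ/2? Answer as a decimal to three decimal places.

0.833

|-y⟩ = (|+z⟩ - i|-z⟩)/√2, so ⟨-y|ψ⟩ = (-2 - i) / (√2·√3).
P = |-2 - i|² / 6 = 5/6.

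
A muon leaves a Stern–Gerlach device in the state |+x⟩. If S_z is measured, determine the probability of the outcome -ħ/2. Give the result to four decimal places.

0.5000

In the S_z basis, |+x⟩ = (|+z⟩ + |-z⟩)/√2 and |-z⟩ = |-z⟩.
|⟨-z|+x⟩|² = 1/2.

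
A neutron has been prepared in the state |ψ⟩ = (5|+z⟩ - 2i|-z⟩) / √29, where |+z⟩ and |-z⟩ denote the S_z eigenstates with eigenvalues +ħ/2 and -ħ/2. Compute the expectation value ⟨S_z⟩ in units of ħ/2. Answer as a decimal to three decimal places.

0.724

⟨σ_z⟩ = |a|² - |b|² divided by |a|²+|b|², with a, b the |+z⟩, |-z⟩ amplitudes.
= (25 - 4)/29 = 21/29.
⟨S_z⟩ = (ħ/2)·⟨σ_z⟩.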